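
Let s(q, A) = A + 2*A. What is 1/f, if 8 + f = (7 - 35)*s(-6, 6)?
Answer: -1/512 ≈ -0.0019531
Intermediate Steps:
s(q, A) = 3*A
f = -512 (f = -8 + (7 - 35)*(3*6) = -8 - 28*18 = -8 - 504 = -512)
1/f = 1/(-512) = -1/512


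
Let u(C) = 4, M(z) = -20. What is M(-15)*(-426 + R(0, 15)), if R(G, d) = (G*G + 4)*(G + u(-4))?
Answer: 8200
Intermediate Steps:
R(G, d) = (4 + G)*(4 + G²) (R(G, d) = (G*G + 4)*(G + 4) = (G² + 4)*(4 + G) = (4 + G²)*(4 + G) = (4 + G)*(4 + G²))
M(-15)*(-426 + R(0, 15)) = -20*(-426 + (16 + 0³ + 4*0 + 4*0²)) = -20*(-426 + (16 + 0 + 0 + 4*0)) = -20*(-426 + (16 + 0 + 0 + 0)) = -20*(-426 + 16) = -20*(-410) = 8200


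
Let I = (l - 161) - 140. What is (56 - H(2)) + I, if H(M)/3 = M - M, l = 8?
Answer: -237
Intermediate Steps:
H(M) = 0 (H(M) = 3*(M - M) = 3*0 = 0)
I = -293 (I = (8 - 161) - 140 = -153 - 140 = -293)
(56 - H(2)) + I = (56 - 1*0) - 293 = (56 + 0) - 293 = 56 - 293 = -237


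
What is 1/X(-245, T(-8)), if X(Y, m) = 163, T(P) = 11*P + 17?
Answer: 1/163 ≈ 0.0061350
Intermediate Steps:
T(P) = 17 + 11*P
1/X(-245, T(-8)) = 1/163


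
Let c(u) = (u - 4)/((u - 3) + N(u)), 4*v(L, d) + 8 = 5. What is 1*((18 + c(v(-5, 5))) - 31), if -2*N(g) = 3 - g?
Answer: -547/45 ≈ -12.156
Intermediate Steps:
v(L, d) = -¾ (v(L, d) = -2 + (¼)*5 = -2 + 5/4 = -¾)
N(g) = -3/2 + g/2 (N(g) = -(3 - g)/2 = -3/2 + g/2)
c(u) = (-4 + u)/(-9/2 + 3*u/2) (c(u) = (u - 4)/((u - 3) + (-3/2 + u/2)) = (-4 + u)/((-3 + u) + (-3/2 + u/2)) = (-4 + u)/(-9/2 + 3*u/2))
1*((18 + c(v(-5, 5))) - 31) = 1*((18 + 2*(-4 - ¾)/(3*(-3 - ¾))) - 31) = 1*((18 + (⅔)*(-19/4)/(-15/4)) - 31) = 1*((18 + (⅔)*(-4/15)*(-19/4)) - 31) = 1*((18 + 38/45) - 31) = 1*(848/45 - 31) = 1*(-547/45) = -547/45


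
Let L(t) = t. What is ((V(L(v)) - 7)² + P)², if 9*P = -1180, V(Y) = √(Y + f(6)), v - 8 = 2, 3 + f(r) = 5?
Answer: 588673/81 + 35336*√3/9 ≈ 14068.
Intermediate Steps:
f(r) = 2 (f(r) = -3 + 5 = 2)
v = 10 (v = 8 + 2 = 10)
V(Y) = √(2 + Y) (V(Y) = √(Y + 2) = √(2 + Y))
P = -1180/9 (P = (⅑)*(-1180) = -1180/9 ≈ -131.11)
((V(L(v)) - 7)² + P)² = ((√(2 + 10) - 7)² - 1180/9)² = ((√12 - 7)² - 1180/9)² = ((2*√3 - 7)² - 1180/9)² = ((-7 + 2*√3)² - 1180/9)² = (-1180/9 + (-7 + 2*√3)²)²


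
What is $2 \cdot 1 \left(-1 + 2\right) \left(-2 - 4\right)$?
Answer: $-12$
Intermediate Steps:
$2 \cdot 1 \left(-1 + 2\right) \left(-2 - 4\right) = 2 \cdot 1 \left(-6\right) = 2 \left(-6\right) = -12$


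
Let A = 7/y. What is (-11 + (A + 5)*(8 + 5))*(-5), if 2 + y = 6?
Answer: -1535/4 ≈ -383.75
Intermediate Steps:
y = 4 (y = -2 + 6 = 4)
A = 7/4 ≈ 1.7500
(-11 + (A + 5)*(8 + 5))*(-5) = (-11 + (7/4 + 5)*(8 + 5))*(-5) = (-11 + (27/4)*13)*(-5) = (-11 + 351/4)*(-5) = (307/4)*(-5) = -1535/4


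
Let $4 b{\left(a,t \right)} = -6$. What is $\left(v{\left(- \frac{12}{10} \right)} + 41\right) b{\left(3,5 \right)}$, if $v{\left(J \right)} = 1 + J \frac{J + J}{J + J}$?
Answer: $- \frac{306}{5} \approx -61.2$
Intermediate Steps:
$b{\left(a,t \right)} = - \frac{3}{2}$ ($b{\left(a,t \right)} = \frac{1}{4} \left(-6\right) = - \frac{3}{2}$)
$v{\left(J \right)} = 1 + J$ ($v{\left(J \right)} = 1 + J \frac{2 J}{2 J} = 1 + J 2 J \frac{1}{2 J} = 1 + J 1 = 1 + J$)
$\left(v{\left(- \frac{12}{10} \right)} + 41\right) b{\left(3,5 \right)} = \left(\left(1 - \frac{12}{10}\right) + 41\right) \left(- \frac{3}{2}\right) = \left(\left(1 - \frac{6}{5}\right) + 41\right) \left(- \frac{3}{2}\right) = \left(- \frac{1}{5} + 41\right) \left(- \frac{3}{2}\right) = \frac{204}{5} \left(- \frac{3}{2}\right) = - \frac{306}{5}$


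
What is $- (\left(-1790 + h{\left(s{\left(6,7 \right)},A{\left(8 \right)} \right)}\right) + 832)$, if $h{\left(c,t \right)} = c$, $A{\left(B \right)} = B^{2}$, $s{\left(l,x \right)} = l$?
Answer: $952$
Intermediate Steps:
$- (\left(-1790 + h{\left(s{\left(6,7 \right)},A{\left(8 \right)} \right)}\right) + 832) = - (\left(-1790 + 6\right) + 832) = - (-1784 + 832) = \left(-1\right) \left(-952\right) = 952$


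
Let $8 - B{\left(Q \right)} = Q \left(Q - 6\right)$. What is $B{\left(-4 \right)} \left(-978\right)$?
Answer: $31296$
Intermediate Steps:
$B{\left(Q \right)} = 8 - Q \left(-6 + Q\right)$ ($B{\left(Q \right)} = 8 - Q \left(Q - 6\right) = 8 - Q \left(-6 + Q\right)$)
$B{\left(-4 \right)} \left(-978\right) = \left(8 - \left(-4\right)^{2} + 6 \left(-4\right)\right) \left(-978\right) = \left(8 - 16 - 24\right) \left(-978\right) = \left(-32\right) \left(-978\right) = 31296$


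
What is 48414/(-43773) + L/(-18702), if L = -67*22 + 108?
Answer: -140940785/136440441 ≈ -1.0330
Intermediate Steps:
L = -1366 (L = -1474 + 108 = -1366)
48414/(-43773) + L/(-18702) = 48414/(-43773) - 1366/(-18702) = 48414*(-1/43773) - 1366*(-1/18702) = -16138/14591 + 683/9351 = -140940785/136440441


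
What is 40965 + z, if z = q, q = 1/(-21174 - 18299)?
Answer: 1617011444/39473 ≈ 40965.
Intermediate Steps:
q = -1/39473 (q = 1/(-39473) = -1/39473 ≈ -2.5334e-5)
z = -1/39473 ≈ -2.5334e-5
40965 + z = 40965 - 1/39473 = 1617011444/39473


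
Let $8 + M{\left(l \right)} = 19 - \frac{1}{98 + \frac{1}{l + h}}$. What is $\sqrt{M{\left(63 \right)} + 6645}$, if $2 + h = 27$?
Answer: $\frac{2 \sqrt{4951432410}}{1725} \approx 81.584$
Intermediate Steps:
$h = 25$ ($h = -2 + 27 = 25$)
$M{\left(l \right)} = 11 - \frac{1}{98 + \frac{1}{25 + l}}$ ($M{\left(l \right)} = -8 + \left(19 - \frac{1}{98 + \frac{1}{l + 25}}\right) = -8 + \left(19 - \frac{1}{98 + \frac{1}{25 + l}}\right) = 11 - \frac{1}{98 + \frac{1}{25 + l}}$)
$\sqrt{M{\left(63 \right)} + 6645} = \sqrt{\frac{26936 + 1077 \cdot 63}{2451 + 98 \cdot 63} + 6645} = \sqrt{\frac{26936 + 67851}{2451 + 6174} + 6645} = \sqrt{\frac{1}{8625} \cdot 94787 + 6645} = \sqrt{\frac{94787}{8625} + 6645} = \sqrt{\frac{57407912}{8625}} = \frac{2 \sqrt{4951432410}}{1725}$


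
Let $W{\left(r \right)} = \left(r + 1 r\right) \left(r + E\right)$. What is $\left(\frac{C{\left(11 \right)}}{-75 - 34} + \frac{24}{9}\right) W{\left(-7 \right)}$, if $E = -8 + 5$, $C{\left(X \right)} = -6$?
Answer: $\frac{124600}{327} \approx 381.04$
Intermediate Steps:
$E = -3$
$W{\left(r \right)} = 2 r \left(-3 + r\right)$ ($W{\left(r \right)} = \left(r + 1 r\right) \left(r - 3\right) = \left(r + r\right) \left(-3 + r\right) = 2 r \left(-3 + r\right)$)
$\left(\frac{C{\left(11 \right)}}{-75 - 34} + \frac{24}{9}\right) W{\left(-7 \right)} = \left(- \frac{6}{-75 - 34} + \frac{24}{9}\right) 2 \left(-7\right) \left(-3 - 7\right) = \left(- \frac{6}{-109} + 24 \cdot \frac{1}{9}\right) 2 \left(-7\right) \left(-10\right) = \left(\left(-6\right) \left(- \frac{1}{109}\right) + \frac{8}{3}\right) 140 = \left(\frac{6}{109} + \frac{8}{3}\right) 140 = \frac{890}{327} \cdot 140 = \frac{124600}{327}$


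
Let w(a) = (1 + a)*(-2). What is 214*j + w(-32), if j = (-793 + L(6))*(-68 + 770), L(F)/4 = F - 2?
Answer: -116727094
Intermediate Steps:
w(a) = -2 - 2*a
L(F) = -8 + 4*F (L(F) = 4*(F - 2) = 4*(-2 + F) = -8 + 4*F)
j = -545454 (j = (-793 + (-8 + 4*6))*(-68 + 770) = (-793 + (-8 + 24))*702 = (-793 + 16)*702 = -777*702 = -545454)
214*j + w(-32) = 214*(-545454) + (-2 - 2*(-32)) = -116727156 + (-2 + 64) = -116727156 + 62 = -116727094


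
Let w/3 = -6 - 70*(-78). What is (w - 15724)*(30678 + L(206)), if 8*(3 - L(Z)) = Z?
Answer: 39116099/2 ≈ 1.9558e+7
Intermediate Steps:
w = 16362 (w = 3*(-6 - 70*(-78)) = 3*(-6 + 5460) = 3*5454 = 16362)
L(Z) = 3 - Z/8
(w - 15724)*(30678 + L(206)) = (16362 - 15724)*(30678 + (3 - ⅛*206)) = 638*(30678 + (3 - 103/4)) = 638*(30678 - 91/4) = 638*(122621/4) = 39116099/2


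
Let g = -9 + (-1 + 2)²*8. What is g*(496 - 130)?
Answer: -366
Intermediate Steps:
g = -1 (g = -9 + 1²*8 = -9 + 1*8 = -9 + 8 = -1)
g*(496 - 130) = -(496 - 130) = -1*366 = -366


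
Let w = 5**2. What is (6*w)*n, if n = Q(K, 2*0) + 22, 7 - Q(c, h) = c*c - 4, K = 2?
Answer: 4350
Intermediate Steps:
w = 25
Q(c, h) = 11 - c**2 (Q(c, h) = 7 - (c*c - 4) = 7 - (c**2 - 4) = 7 - (-4 + c**2) = 7 + (4 - c**2) = 11 - c**2)
n = 29 (n = (11 - 1*2**2) + 22 = (11 - 1*4) + 22 = (11 - 4) + 22 = 7 + 22 = 29)
(6*w)*n = (6*25)*29 = 150*29 = 4350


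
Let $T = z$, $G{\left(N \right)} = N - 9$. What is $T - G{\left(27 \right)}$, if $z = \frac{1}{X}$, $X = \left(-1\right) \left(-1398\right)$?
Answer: $- \frac{25163}{1398} \approx -17.999$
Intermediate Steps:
$G{\left(N \right)} = -9 + N$ ($G{\left(N \right)} = N - 9 = -9 + N$)
$X = 1398$
$z = \frac{1}{1398} \approx 0.00071531$
$T = \frac{1}{1398} \approx 0.00071531$
$T - G{\left(27 \right)} = \frac{1}{1398} - \left(-9 + 27\right) = \frac{1}{1398} - 18 = - \frac{25163}{1398}$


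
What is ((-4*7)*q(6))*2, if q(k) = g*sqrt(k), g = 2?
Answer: -112*sqrt(6) ≈ -274.34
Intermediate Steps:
q(k) = 2*sqrt(k)
((-4*7)*q(6))*2 = ((-4*7)*(2*sqrt(6)))*2 = -56*sqrt(6)*2 = -112*sqrt(6)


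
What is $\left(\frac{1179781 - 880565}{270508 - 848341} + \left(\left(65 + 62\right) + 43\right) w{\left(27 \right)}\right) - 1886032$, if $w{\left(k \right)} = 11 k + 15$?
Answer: $- \frac{1059163565552}{577833} \approx -1.833 \cdot 10^{6}$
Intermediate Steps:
$w{\left(k \right)} = 15 + 11 k$
$\left(\frac{1179781 - 880565}{270508 - 848341} + \left(\left(65 + 62\right) + 43\right) w{\left(27 \right)}\right) - 1886032 = \left(\frac{1179781 - 880565}{270508 - 848341} + \left(\left(65 + 62\right) + 43\right) \left(15 + 11 \cdot 27\right)\right) - 1886032 = \left(\frac{299216}{-577833} + \left(127 + 43\right) \left(15 + 297\right)\right) - 1886032 = \left(299216 \left(- \frac{1}{577833}\right) + 170 \cdot 312\right) - 1886032 = \left(- \frac{299216}{577833} + 53040\right) - 1886032 = \frac{30647963104}{577833} - 1886032 = - \frac{1059163565552}{577833}$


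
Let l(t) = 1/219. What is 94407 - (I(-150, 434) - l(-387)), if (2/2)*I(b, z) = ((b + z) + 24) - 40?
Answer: 20616442/219 ≈ 94139.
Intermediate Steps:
l(t) = 1/219
I(b, z) = -16 + b + z (I(b, z) = ((b + z) + 24) - 40 = (24 + b + z) - 40 = -16 + b + z)
94407 - (I(-150, 434) - l(-387)) = 94407 - ((-16 - 150 + 434) - 1*1/219) = 94407 - (268 - 1/219) = 94407 - 1*58691/219 = 94407 - 58691/219 = 20616442/219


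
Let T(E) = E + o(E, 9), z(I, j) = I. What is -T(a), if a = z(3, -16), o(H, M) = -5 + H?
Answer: -1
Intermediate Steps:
a = 3
T(E) = -5 + 2*E (T(E) = E + (-5 + E) = -5 + 2*E)
-T(a) = -(-5 + 2*3) = -(-5 + 6) = -1*1 = -1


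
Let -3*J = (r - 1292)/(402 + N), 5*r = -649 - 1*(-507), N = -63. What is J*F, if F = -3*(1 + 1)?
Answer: -13204/1695 ≈ -7.7900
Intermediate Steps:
F = -6 (F = -3*2 = -6)
r = -142/5 (r = (-649 - 1*(-507))/5 = (-649 + 507)/5 = (⅕)*(-142) = -142/5 ≈ -28.400)
J = 6602/5085 (J = -(-142/5 - 1292)/(3*(402 - 63)) = -(-6602)/(15*339) = -⅓*(-6602/1695) = 6602/5085 ≈ 1.2983)
J*F = (6602/5085)*(-6) = -13204/1695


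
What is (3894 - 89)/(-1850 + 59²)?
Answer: 3805/1631 ≈ 2.3329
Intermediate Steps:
(3894 - 89)/(-1850 + 59²) = 3805/(-1850 + 3481) = 3805/1631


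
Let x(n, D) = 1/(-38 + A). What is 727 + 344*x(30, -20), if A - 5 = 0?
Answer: 23647/33 ≈ 716.58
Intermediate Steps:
A = 5 (A = 5 + 0 = 5)
x(n, D) = -1/33 (x(n, D) = 1/(-38 + 5) = 1/(-33) = -1/33)
727 + 344*x(30, -20) = 727 + 344*(-1/33) = 727 - 344/33 = 23647/33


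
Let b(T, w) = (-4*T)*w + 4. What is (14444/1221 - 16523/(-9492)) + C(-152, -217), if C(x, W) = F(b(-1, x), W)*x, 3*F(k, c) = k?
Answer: 118277994061/3863244 ≈ 30616.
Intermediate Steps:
b(T, w) = 4 - 4*T*w (b(T, w) = -4*T*w + 4 = 4 - 4*T*w)
F(k, c) = k/3
C(x, W) = x*(4/3 + 4*x/3) (C(x, W) = ((4 - 4*(-1)*x)/3)*x = ((4 + 4*x)/3)*x = (4/3 + 4*x/3)*x = x*(4/3 + 4*x/3))
(14444/1221 - 16523/(-9492)) + C(-152, -217) = (14444/1221 - 16523/(-9492)) + (4/3)*(-152)*(1 - 152) = (14444*(1/1221) - 16523*(-1/9492)) + (4/3)*(-152)*(-151) = (14444/1221 + 16523/9492) + 91808/3 = 52425677/3863244 + 91808/3 = 118277994061/3863244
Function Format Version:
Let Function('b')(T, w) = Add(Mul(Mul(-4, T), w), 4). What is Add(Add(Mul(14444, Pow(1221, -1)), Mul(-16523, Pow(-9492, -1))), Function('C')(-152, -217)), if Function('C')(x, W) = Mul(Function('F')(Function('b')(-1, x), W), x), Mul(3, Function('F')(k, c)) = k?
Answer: Rational(118277994061, 3863244) ≈ 30616.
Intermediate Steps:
Function('b')(T, w) = Add(4, Mul(-4, T, w)) (Function('b')(T, w) = Add(Mul(-4, T, w), 4) = Add(4, Mul(-4, T, w)))
Function('F')(k, c) = Mul(Rational(1, 3), k)
Function('C')(x, W) = Mul(x, Add(Rational(4, 3), Mul(Rational(4, 3), x))) (Function('C')(x, W) = Mul(Mul(Rational(1, 3), Add(4, Mul(-4, -1, x))), x) = Mul(Mul(Rational(1, 3), Add(4, Mul(4, x))), x) = Mul(Add(Rational(4, 3), Mul(Rational(4, 3), x)), x) = Mul(x, Add(Rational(4, 3), Mul(Rational(4, 3), x))))
Add(Add(Mul(14444, Pow(1221, -1)), Mul(-16523, Pow(-9492, -1))), Function('C')(-152, -217)) = Add(Add(Mul(14444, Pow(1221, -1)), Mul(-16523, Pow(-9492, -1))), Mul(Rational(4, 3), -152, Add(1, -152))) = Add(Add(Mul(14444, Rational(1, 1221)), Mul(-16523, Rational(-1, 9492))), Mul(Rational(4, 3), -152, -151)) = Add(Add(Rational(14444, 1221), Rational(16523, 9492)), Rational(91808, 3)) = Add(Rational(52425677, 3863244), Rational(91808, 3)) = Rational(118277994061, 3863244)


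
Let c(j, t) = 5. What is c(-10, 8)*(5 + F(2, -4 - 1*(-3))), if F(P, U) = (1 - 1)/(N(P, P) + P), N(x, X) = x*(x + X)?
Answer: 25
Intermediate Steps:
N(x, X) = x*(X + x)
F(P, U) = 0 (F(P, U) = (1 - 1)/(P*(P + P) + P) = 0/(P*(2*P) + P) = 0/(2*P² + P) = 0/(P + 2*P²) = 0)
c(-10, 8)*(5 + F(2, -4 - 1*(-3))) = 5*(5 + 0) = 5*5 = 25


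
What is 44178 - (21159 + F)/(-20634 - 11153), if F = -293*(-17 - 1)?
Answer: 1404312519/31787 ≈ 44179.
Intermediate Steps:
F = 5274 (F = -293*(-18) = 5274)
44178 - (21159 + F)/(-20634 - 11153) = 44178 - (21159 + 5274)/(-20634 - 11153) = 44178 - 26433/(-31787) = 44178 - 26433*(-1)/31787 = 44178 - 1*(-26433/31787) = 44178 + 26433/31787 = 1404312519/31787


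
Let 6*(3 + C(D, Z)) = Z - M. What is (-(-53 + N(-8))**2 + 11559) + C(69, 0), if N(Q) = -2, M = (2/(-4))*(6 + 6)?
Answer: 8532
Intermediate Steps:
M = -6 (M = (2*(-1/4))*12 = -1/2*12 = -6)
C(D, Z) = -2 + Z/6 (C(D, Z) = -3 + (Z - 1*(-6))/6 = -3 + (Z + 6)/6 = -3 + (6 + Z)/6 = -3 + (1 + Z/6) = -2 + Z/6)
(-(-53 + N(-8))**2 + 11559) + C(69, 0) = (-(-53 - 2)**2 + 11559) + (-2 + (1/6)*0) = (-1*(-55)**2 + 11559) + (-2 + 0) = (-1*3025 + 11559) - 2 = (-3025 + 11559) - 2 = 8534 - 2 = 8532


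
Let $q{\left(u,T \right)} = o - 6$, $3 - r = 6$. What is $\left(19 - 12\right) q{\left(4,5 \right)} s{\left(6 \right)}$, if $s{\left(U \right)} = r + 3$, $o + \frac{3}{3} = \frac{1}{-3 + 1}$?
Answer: $0$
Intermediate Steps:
$r = -3$ ($r = 3 - 6 = -3$)
$o = - \frac{3}{2}$ ($o = -1 + \frac{1}{-3 + 1} = -1 + \frac{1}{-2} = -1 - \frac{1}{2} = - \frac{3}{2} \approx -1.5$)
$q{\left(u,T \right)} = - \frac{15}{2}$ ($q{\left(u,T \right)} = - \frac{3}{2} - 6 = - \frac{15}{2}$)
$s{\left(U \right)} = 0$ ($s{\left(U \right)} = -3 + 3 = 0$)
$\left(19 - 12\right) q{\left(4,5 \right)} s{\left(6 \right)} = \left(19 - 12\right) \left(- \frac{15}{2}\right) 0 = 7 \left(- \frac{15}{2}\right) 0 = \left(- \frac{105}{2}\right) 0 = 0$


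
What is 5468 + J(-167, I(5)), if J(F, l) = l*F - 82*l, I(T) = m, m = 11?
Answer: 2729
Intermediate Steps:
I(T) = 11
J(F, l) = -82*l + F*l (J(F, l) = F*l - 82*l = -82*l + F*l)
5468 + J(-167, I(5)) = 5468 + 11*(-82 - 167) = 5468 + 11*(-249) = 5468 - 2739 = 2729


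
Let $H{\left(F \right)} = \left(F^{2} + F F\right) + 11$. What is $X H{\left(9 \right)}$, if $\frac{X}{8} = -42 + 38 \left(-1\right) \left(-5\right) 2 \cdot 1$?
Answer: $467792$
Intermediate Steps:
$H{\left(F \right)} = 11 + 2 F^{2}$ ($H{\left(F \right)} = \left(F^{2} + F^{2}\right) + 11 = 2 F^{2} + 11 = 11 + 2 F^{2}$)
$X = 2704$ ($X = 8 \left(-42 + 38 \left(-1\right) \left(-5\right) 2 \cdot 1\right) = 8 \left(-42 + 38 \cdot 5 \cdot 2 \cdot 1\right) = 8 \left(-42 + 38 \cdot 10 \cdot 1\right) = 8 \left(-42 + 38 \cdot 10\right) = 8 \left(-42 + 380\right) = 8 \cdot 338 = 2704$)
$X H{\left(9 \right)} = 2704 \left(11 + 2 \cdot 9^{2}\right) = 2704 \left(11 + 2 \cdot 81\right) = 2704 \left(11 + 162\right) = 2704 \cdot 173 = 467792$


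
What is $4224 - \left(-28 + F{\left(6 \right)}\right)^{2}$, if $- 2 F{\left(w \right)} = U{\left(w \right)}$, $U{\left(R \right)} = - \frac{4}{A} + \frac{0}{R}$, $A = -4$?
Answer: $\frac{13647}{4} \approx 3411.8$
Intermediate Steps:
$U{\left(R \right)} = 1$ ($U{\left(R \right)} = - \frac{4}{-4} + \frac{0}{R} = \left(-4\right) \left(- \frac{1}{4}\right) + 0 = 1 + 0 = 1$)
$F{\left(w \right)} = - \frac{1}{2}$ ($F{\left(w \right)} = \left(- \frac{1}{2}\right) 1 = - \frac{1}{2}$)
$4224 - \left(-28 + F{\left(6 \right)}\right)^{2} = 4224 - \left(-28 - \frac{1}{2}\right)^{2} = 4224 - \left(- \frac{57}{2}\right)^{2} = 4224 - \frac{3249}{4} = \frac{13647}{4}$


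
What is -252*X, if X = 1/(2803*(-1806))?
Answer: 6/120529 ≈ 4.9781e-5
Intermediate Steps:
X = -1/5062218 (X = (1/2803)*(-1/1806) = -1/5062218 ≈ -1.9754e-7)
-252*X = -252*(-1/5062218) = 6/120529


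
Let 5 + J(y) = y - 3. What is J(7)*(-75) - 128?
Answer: -53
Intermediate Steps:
J(y) = -8 + y (J(y) = -5 + (y - 3) = -5 + (-3 + y) = -8 + y)
J(7)*(-75) - 128 = (-8 + 7)*(-75) - 128 = -1*(-75) - 128 = 75 - 128 = -53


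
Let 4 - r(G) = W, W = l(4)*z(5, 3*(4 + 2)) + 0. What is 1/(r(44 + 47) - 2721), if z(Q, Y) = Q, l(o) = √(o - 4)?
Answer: -1/2717 ≈ -0.00036805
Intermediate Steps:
l(o) = √(-4 + o)
W = 0 (W = √(-4 + 4)*5 + 0 = √0*5 + 0 = 0*5 + 0 = 0 + 0 = 0)
r(G) = 4 (r(G) = 4 - 1*0 = 4 + 0 = 4)
1/(r(44 + 47) - 2721) = 1/(4 - 2721) = 1/(-2717) = -1/2717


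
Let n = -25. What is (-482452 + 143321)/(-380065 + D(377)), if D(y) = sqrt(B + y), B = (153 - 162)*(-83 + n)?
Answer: 128891823515/144449402876 + 339131*sqrt(1349)/144449402876 ≈ 0.89238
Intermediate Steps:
B = 972 (B = (153 - 162)*(-83 - 25) = -9*(-108) = 972)
D(y) = sqrt(972 + y)
(-482452 + 143321)/(-380065 + D(377)) = (-482452 + 143321)/(-380065 + sqrt(972 + 377)) = -339131/(-380065 + sqrt(1349))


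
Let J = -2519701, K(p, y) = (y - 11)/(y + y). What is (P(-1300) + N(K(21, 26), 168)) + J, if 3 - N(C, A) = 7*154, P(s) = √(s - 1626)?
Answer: -2520776 + I*√2926 ≈ -2.5208e+6 + 54.093*I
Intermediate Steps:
P(s) = √(-1626 + s)
K(p, y) = (-11 + y)/(2*y) (K(p, y) = (-11 + y)/((2*y)) = (-11 + y)*(1/(2*y)) = (-11 + y)/(2*y))
N(C, A) = -1075 (N(C, A) = 3 - 7*154 = 3 - 1*1078 = 3 - 1078 = -1075)
(P(-1300) + N(K(21, 26), 168)) + J = (√(-1626 - 1300) - 1075) - 2519701 = (√(-2926) - 1075) - 2519701 = (I*√2926 - 1075) - 2519701 = (-1075 + I*√2926) - 2519701 = -2520776 + I*√2926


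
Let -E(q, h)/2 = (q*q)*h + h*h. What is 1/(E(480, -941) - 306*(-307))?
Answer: 1/431935780 ≈ 2.3152e-9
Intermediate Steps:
E(q, h) = -2*h² - 2*h*q² (E(q, h) = -2*((q*q)*h + h*h) = -2*(q²*h + h²) = -2*(h*q² + h²) = -2*(h² + h*q²) = -2*h² - 2*h*q²)
1/(E(480, -941) - 306*(-307)) = 1/(-2*(-941)*(-941 + 480²) - 306*(-307)) = 1/(-2*(-941)*(-941 + 230400) + 93942) = 1/(-2*(-941)*229459 + 93942) = 1/(431841838 + 93942) = 1/431935780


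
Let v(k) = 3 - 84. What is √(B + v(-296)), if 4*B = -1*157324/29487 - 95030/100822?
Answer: I*√729778973233330421409/2972938314 ≈ 9.0868*I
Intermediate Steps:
v(k) = -81
B = -9331934969/5945876628 (B = (-1*157324/29487 - 95030/100822)/4 = (-157324*1/29487 - 95030*1/100822)/4 = (-157324/29487 - 47515/50411)/4 = (¼)*(-9331934969/1486469157) = -9331934969/5945876628 ≈ -1.5695)
√(B + v(-296)) = √(-9331934969/5945876628 - 81) = √(-490947941837/5945876628) = I*√729778973233330421409/2972938314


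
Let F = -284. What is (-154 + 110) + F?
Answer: -328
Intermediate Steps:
(-154 + 110) + F = (-154 + 110) - 284 = -44 - 284 = -328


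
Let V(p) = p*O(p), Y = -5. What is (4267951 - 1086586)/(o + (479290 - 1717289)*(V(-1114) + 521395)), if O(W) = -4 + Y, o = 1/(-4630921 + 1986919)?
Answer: -8411535422730/1739485390232209159 ≈ -4.8356e-6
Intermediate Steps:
o = -1/2644002 (o = 1/(-2644002) = -1/2644002 ≈ -3.7821e-7)
O(W) = -9 (O(W) = -4 - 5 = -9)
V(p) = -9*p (V(p) = p*(-9) = -9*p)
(4267951 - 1086586)/(o + (479290 - 1717289)*(V(-1114) + 521395)) = (4267951 - 1086586)/(-1/2644002 + (479290 - 1717289)*(-9*(-1114) + 521395)) = 3181365/(-1/2644002 - 1237999*(10026 + 521395)) = 3181365/(-1/2644002 - 1237999*531421) = 3181365/(-1/2644002 - 657898666579) = 3181365/(-1739485390232209159/2644002) = 3181365*(-2644002/1739485390232209159) = -8411535422730/1739485390232209159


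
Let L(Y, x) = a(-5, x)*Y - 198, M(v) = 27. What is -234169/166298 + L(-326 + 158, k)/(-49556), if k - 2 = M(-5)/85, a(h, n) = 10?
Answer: -1411521415/1030132961 ≈ -1.3702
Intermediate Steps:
k = 197/85 (k = 2 + 27/85 = 197/85 ≈ 2.3176)
L(Y, x) = -198 + 10*Y (L(Y, x) = 10*Y - 198 = -198 + 10*Y)
-234169/166298 + L(-326 + 158, k)/(-49556) = -234169/166298 + (-198 + 10*(-326 + 158))/(-49556) = -234169*1/166298 + (-198 + 10*(-168))*(-1/49556) = -234169/166298 + (-198 - 1680)*(-1/49556) = -234169/166298 - 1878*(-1/49556) = -234169/166298 + 939/24778 = -1411521415/1030132961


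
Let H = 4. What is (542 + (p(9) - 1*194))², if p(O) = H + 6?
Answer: 128164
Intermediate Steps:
p(O) = 10 (p(O) = 4 + 6 = 10)
(542 + (p(9) - 1*194))² = (542 + (10 - 1*194))² = (542 + (10 - 194))² = (542 - 184)² = 358² = 128164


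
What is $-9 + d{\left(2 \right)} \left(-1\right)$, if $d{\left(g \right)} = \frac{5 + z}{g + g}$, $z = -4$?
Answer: $- \frac{37}{4} \approx -9.25$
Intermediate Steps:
$d{\left(g \right)} = \frac{1}{2 g}$ ($d{\left(g \right)} = \frac{5 - 4}{g + g} = 1 \frac{1}{2 g} = \frac{1}{2 g}$)
$-9 + d{\left(2 \right)} \left(-1\right) = -9 + \frac{1}{2 \cdot 2} \left(-1\right) = -9 + \frac{1}{2} \cdot \frac{1}{2} \left(-1\right) = -9 + \frac{1}{4} \left(-1\right) = -9 - \frac{1}{4} = - \frac{37}{4}$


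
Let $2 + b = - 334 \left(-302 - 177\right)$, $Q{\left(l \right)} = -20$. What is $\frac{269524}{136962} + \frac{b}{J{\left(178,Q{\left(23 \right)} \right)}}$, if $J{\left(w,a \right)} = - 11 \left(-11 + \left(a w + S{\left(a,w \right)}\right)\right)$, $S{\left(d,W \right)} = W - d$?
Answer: $\frac{1450539890}{230986413} \approx 6.2798$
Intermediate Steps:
$b = 159984$ ($b = -2 - 334 \left(-302 - 177\right) = -2 - -159986 = -2 + 159986 = 159984$)
$J{\left(w,a \right)} = 121 - 11 w + 11 a - 11 a w$ ($J{\left(w,a \right)} = - 11 \left(-11 - \left(a - w - a w\right)\right) = - 11 \left(-11 + \left(w - a + a w\right)\right) = - 11 \left(-11 + w - a + a w\right) = 121 - 11 w + 11 a - 11 a w$)
$\frac{269524}{136962} + \frac{b}{J{\left(178,Q{\left(23 \right)} \right)}} = \frac{269524}{136962} + \frac{159984}{121 - 1958 + 11 \left(-20\right) - \left(-220\right) 178} = 269524 \cdot \frac{1}{136962} + \frac{159984}{121 - 1958 - 220 + 39160} = \frac{134762}{68481} + \frac{159984}{37103} = \frac{134762}{68481} + 159984 \cdot \frac{1}{37103} = \frac{134762}{68481} + \frac{14544}{3373} = \frac{1450539890}{230986413}$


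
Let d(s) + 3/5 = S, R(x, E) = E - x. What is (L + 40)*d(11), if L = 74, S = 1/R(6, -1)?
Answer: -2964/35 ≈ -84.686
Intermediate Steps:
S = -1/7 (S = 1/(-1 - 1*6) = 1/(-1 - 6) = 1/(-7) = -1/7 ≈ -0.14286)
d(s) = -26/35 (d(s) = -3/5 - 1/7 = -26/35)
(L + 40)*d(11) = (74 + 40)*(-26/35) = 114*(-26/35) = -2964/35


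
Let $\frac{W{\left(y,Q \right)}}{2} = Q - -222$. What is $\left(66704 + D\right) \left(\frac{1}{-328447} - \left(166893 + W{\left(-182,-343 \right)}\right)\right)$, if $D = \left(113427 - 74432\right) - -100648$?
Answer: $- \frac{11294613724874306}{328447} \approx -3.4388 \cdot 10^{10}$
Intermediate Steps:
$D = 139643$ ($D = 38995 + 100648 = 139643$)
$W{\left(y,Q \right)} = 444 + 2 Q$ ($W{\left(y,Q \right)} = 2 \left(Q - -222\right) = 2 \left(Q + 222\right) = 2 \left(222 + Q\right) = 444 + 2 Q$)
$\left(66704 + D\right) \left(\frac{1}{-328447} - \left(166893 + W{\left(-182,-343 \right)}\right)\right) = \left(66704 + 139643\right) \left(\frac{1}{-328447} - \left(167337 - 686\right)\right) = 206347 \left(- \frac{1}{328447} - 166651\right) = 206347 \left(- \frac{54736020998}{328447}\right) = - \frac{11294613724874306}{328447}$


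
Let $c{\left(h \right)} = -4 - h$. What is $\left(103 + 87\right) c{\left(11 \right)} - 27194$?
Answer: $-30044$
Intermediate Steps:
$\left(103 + 87\right) c{\left(11 \right)} - 27194 = \left(103 + 87\right) \left(-4 - 11\right) - 27194 = 190 \left(-4 - 11\right) - 27194 = 190 \left(-15\right) - 27194 = -2850 - 27194 = -30044$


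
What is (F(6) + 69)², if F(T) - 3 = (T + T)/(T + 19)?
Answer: 3283344/625 ≈ 5253.4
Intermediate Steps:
F(T) = 3 + 2*T/(19 + T) (F(T) = 3 + (T + T)/(T + 19) = 3 + (2*T)/(19 + T) = 3 + 2*T/(19 + T))
(F(6) + 69)² = ((57 + 5*6)/(19 + 6) + 69)² = ((57 + 30)/25 + 69)² = ((1/25)*87 + 69)² = (87/25 + 69)² = (1812/25)² = 3283344/625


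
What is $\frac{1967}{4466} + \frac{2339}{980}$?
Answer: $\frac{883831}{312620} \approx 2.8272$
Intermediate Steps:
$\frac{1967}{4466} + \frac{2339}{980} = 1967 \cdot \frac{1}{4466} + 2339 \cdot \frac{1}{980} = \frac{281}{638} + \frac{2339}{980} = \frac{883831}{312620}$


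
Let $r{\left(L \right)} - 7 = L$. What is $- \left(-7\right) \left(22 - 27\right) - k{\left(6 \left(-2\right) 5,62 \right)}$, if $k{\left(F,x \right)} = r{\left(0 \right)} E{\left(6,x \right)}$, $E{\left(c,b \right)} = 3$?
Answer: $-56$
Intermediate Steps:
$r{\left(L \right)} = 7 + L$
$k{\left(F,x \right)} = 21$ ($k{\left(F,x \right)} = \left(7 + 0\right) 3 = 7 \cdot 3 = 21$)
$- \left(-7\right) \left(22 - 27\right) - k{\left(6 \left(-2\right) 5,62 \right)} = - \left(-7\right) \left(22 - 27\right) - 21 = - \left(-7\right) \left(-5\right) - 21 = \left(-1\right) 35 - 21 = -35 - 21 = -56$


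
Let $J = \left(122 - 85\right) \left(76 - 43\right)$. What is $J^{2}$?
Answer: $1490841$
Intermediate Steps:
$J = 1221$ ($J = 37 \cdot 33 = 1221$)
$J^{2} = 1221^{2} = 1490841$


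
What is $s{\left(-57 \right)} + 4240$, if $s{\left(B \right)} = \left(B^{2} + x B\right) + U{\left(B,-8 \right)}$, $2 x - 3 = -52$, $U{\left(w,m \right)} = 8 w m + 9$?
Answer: $\frac{25085}{2} \approx 12543.0$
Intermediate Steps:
$U{\left(w,m \right)} = 9 + 8 m w$ ($U{\left(w,m \right)} = 8 m w + 9 = 9 + 8 m w$)
$x = - \frac{49}{2}$ ($x = \frac{3}{2} + \frac{1}{2} \left(-52\right) = \frac{3}{2} - 26 = - \frac{49}{2} \approx -24.5$)
$s{\left(B \right)} = 9 + B^{2} - \frac{177 B}{2}$ ($s{\left(B \right)} = \left(B^{2} - \frac{49 B}{2}\right) + \left(9 + 8 \left(-8\right) B\right) = \left(B^{2} - \frac{49 B}{2}\right) - \left(-9 + 64 B\right) = 9 + B^{2} - \frac{177 B}{2}$)
$s{\left(-57 \right)} + 4240 = \left(9 + \left(-57\right)^{2} - - \frac{10089}{2}\right) + 4240 = \left(9 + 3249 + \frac{10089}{2}\right) + 4240 = \frac{16605}{2} + 4240 = \frac{25085}{2}$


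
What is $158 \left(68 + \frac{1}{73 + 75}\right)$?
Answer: $\frac{795135}{74} \approx 10745.0$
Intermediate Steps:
$158 \left(68 + \frac{1}{73 + 75}\right) = 158 \left(68 + \frac{1}{148}\right) = 158 \cdot \frac{10065}{148} = \frac{795135}{74}$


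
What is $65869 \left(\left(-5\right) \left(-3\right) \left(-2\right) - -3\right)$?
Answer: $-1778463$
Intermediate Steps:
$65869 \left(\left(-5\right) \left(-3\right) \left(-2\right) - -3\right) = 65869 \left(15 \left(-2\right) + 3\right) = 65869 \left(-30 + 3\right) = 65869 \left(-27\right) = -1778463$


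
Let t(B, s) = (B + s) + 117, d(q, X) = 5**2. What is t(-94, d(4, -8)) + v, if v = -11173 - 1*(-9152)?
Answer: -1973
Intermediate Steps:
d(q, X) = 25
t(B, s) = 117 + B + s
v = -2021 (v = -11173 + 9152 = -2021)
t(-94, d(4, -8)) + v = (117 - 94 + 25) - 2021 = 48 - 2021 = -1973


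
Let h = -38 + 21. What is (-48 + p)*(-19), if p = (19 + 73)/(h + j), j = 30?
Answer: 10108/13 ≈ 777.54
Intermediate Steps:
h = -17
p = 92/13 (p = (19 + 73)/(-17 + 30) = 92/13 ≈ 7.0769)
(-48 + p)*(-19) = (-48 + 92/13)*(-19) = -532/13*(-19) = 10108/13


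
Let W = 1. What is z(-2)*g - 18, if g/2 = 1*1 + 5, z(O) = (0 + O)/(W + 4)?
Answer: -114/5 ≈ -22.800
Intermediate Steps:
z(O) = O/5 (z(O) = (0 + O)/(1 + 4) = O/5)
g = 12 (g = 2*(1*1 + 5) = 2*(1 + 5) = 2*6 = 12)
z(-2)*g - 18 = ((1/5)*(-2))*12 - 18 = -2/5*12 - 18 = -24/5 - 18 = -114/5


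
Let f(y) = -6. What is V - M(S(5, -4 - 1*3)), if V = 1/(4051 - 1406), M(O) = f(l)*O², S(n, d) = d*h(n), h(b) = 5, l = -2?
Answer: 19440751/2645 ≈ 7350.0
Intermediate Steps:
S(n, d) = 5*d (S(n, d) = d*5 = 5*d)
M(O) = -6*O²
V = 1/2645 ≈ 0.00037807
V - M(S(5, -4 - 1*3)) = 1/2645 - (-6)*(5*(-4 - 1*3))² = 1/2645 - (-6)*(5*(-4 - 3))² = 1/2645 - (-6)*(5*(-7))² = 1/2645 - (-6)*(-35)² = 1/2645 - (-6)*1225 = 1/2645 - 1*(-7350) = 1/2645 + 7350 = 19440751/2645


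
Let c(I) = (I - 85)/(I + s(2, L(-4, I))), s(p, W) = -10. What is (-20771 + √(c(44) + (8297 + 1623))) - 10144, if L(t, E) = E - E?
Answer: -30915 + 3*√1274014/34 ≈ -30815.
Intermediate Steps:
L(t, E) = 0
c(I) = (-85 + I)/(-10 + I) (c(I) = (I - 85)/(I - 10) = (-85 + I)/(-10 + I))
(-20771 + √(c(44) + (8297 + 1623))) - 10144 = (-20771 + √((-85 + 44)/(-10 + 44) + (8297 + 1623))) - 10144 = (-20771 + √(-41/34 + 9920)) - 10144 = (-20771 + √(337239/34)) - 10144 = (-20771 + 3*√1274014/34) - 10144 = -30915 + 3*√1274014/34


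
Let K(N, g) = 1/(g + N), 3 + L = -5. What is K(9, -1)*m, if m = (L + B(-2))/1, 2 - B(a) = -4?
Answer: -¼ ≈ -0.25000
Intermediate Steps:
L = -8 (L = -3 - 5 = -8)
B(a) = 6 (B(a) = 2 - 1*(-4) = 2 + 4 = 6)
K(N, g) = 1/(N + g)
m = -2 (m = (-8 + 6)/1 = 1*(-2) = -2)
K(9, -1)*m = -2/(9 - 1) = -2/8 = (⅛)*(-2) = -¼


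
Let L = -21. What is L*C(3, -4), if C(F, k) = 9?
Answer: -189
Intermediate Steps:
L*C(3, -4) = -21*9 = -189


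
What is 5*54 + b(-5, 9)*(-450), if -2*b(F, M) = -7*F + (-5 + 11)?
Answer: 9495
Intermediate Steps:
b(F, M) = -3 + 7*F/2 (b(F, M) = -(-7*F + (-5 + 11))/2 = -(-7*F + 6)/2 = -(6 - 7*F)/2 = -3 + 7*F/2)
5*54 + b(-5, 9)*(-450) = 5*54 + (-3 + (7/2)*(-5))*(-450) = 270 + (-3 - 35/2)*(-450) = 270 - 41/2*(-450) = 270 + 9225 = 9495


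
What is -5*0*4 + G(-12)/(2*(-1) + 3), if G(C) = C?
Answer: -12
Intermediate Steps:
-5*0*4 + G(-12)/(2*(-1) + 3) = -5*0*4 - 12/(2*(-1) + 3) = 0*4 - 12/(-2 + 3) = 0 - 12/1 = 0 - 12*1 = 0 - 12 = -12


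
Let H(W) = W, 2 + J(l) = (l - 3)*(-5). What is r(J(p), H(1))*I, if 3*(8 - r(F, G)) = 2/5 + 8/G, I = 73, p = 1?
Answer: 1898/5 ≈ 379.60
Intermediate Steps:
J(l) = 13 - 5*l (J(l) = -2 + (l - 3)*(-5) = -2 + (-3 + l)*(-5) = -2 + (15 - 5*l) = 13 - 5*l)
r(F, G) = 118/15 - 8/(3*G) (r(F, G) = 8 - (2/5 + 8/G)/3 = 8 + (-2/15 - 8/(3*G)) = 118/15 - 8/(3*G))
r(J(p), H(1))*I = ((2/15)*(-20 + 59*1)/1)*73 = ((2/15)*1*(-20 + 59))*73 = ((2/15)*1*39)*73 = (26/5)*73 = 1898/5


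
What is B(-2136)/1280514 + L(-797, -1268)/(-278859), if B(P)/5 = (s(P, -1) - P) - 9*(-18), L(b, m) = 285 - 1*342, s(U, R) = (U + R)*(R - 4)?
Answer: 6058373761/119027617842 ≈ 0.050899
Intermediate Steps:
s(U, R) = (-4 + R)*(R + U) (s(U, R) = (R + U)*(-4 + R) = (-4 + R)*(R + U))
L(b, m) = -57 (L(b, m) = 285 - 342 = -57)
B(P) = 835 - 30*P (B(P) = 5*((((-1)**2 - 4*(-1) - 4*P - P) - P) - 9*(-18)) = 5*(((1 + 4 - 4*P - P) - P) + 162) = 5*(((5 - 5*P) - P) + 162) = 5*((5 - 6*P) + 162) = 5*(167 - 6*P) = 835 - 30*P)
B(-2136)/1280514 + L(-797, -1268)/(-278859) = (835 - 30*(-2136))/1280514 - 57/(-278859) = (835 + 64080)*(1/1280514) - 57*(-1/278859) = 64915*(1/1280514) + 19/92953 = 64915/1280514 + 19/92953 = 6058373761/119027617842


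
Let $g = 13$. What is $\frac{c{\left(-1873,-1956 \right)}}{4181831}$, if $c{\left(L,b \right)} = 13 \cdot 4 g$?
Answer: $\frac{676}{4181831} \approx 0.00016165$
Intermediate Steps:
$c{\left(L,b \right)} = 676$ ($c{\left(L,b \right)} = 13 \cdot 4 \cdot 13 = 52 \cdot 13 = 676$)
$\frac{c{\left(-1873,-1956 \right)}}{4181831} = \frac{676}{4181831}$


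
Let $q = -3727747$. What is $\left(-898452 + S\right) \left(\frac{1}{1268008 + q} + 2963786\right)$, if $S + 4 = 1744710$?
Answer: $\frac{6169310145590648662}{2459739} \approx 2.5081 \cdot 10^{12}$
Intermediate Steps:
$S = 1744706$ ($S = -4 + 1744710 = 1744706$)
$\left(-898452 + S\right) \left(\frac{1}{1268008 + q} + 2963786\right) = \left(-898452 + 1744706\right) \left(\frac{1}{1268008 - 3727747} + 2963786\right) = 846254 \left(\frac{1}{-2459739} + 2963786\right) = 846254 \left(- \frac{1}{2459739} + 2963786\right) = 846254 \cdot \frac{7290140011853}{2459739} = \frac{6169310145590648662}{2459739}$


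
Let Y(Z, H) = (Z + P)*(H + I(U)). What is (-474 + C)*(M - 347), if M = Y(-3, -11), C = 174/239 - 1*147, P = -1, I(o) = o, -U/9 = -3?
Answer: 60928695/239 ≈ 2.5493e+5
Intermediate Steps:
U = 27 (U = -9*(-3) = 27)
C = -34959/239 (C = 174*(1/239) - 147 = 174/239 - 147 = -34959/239 ≈ -146.27)
Y(Z, H) = (-1 + Z)*(27 + H) (Y(Z, H) = (Z - 1)*(H + 27) = (-1 + Z)*(27 + H))
M = -64 (M = -27 - 1*(-11) + 27*(-3) - 11*(-3) = -27 + 11 - 81 + 33 = -64)
(-474 + C)*(M - 347) = (-474 - 34959/239)*(-64 - 347) = -148245/239*(-411) = 60928695/239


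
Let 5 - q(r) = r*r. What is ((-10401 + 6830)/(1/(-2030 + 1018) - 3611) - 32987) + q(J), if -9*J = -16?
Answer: -1084816319858/32888997 ≈ -32984.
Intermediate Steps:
J = 16/9 (J = -⅑*(-16) = 16/9 ≈ 1.7778)
q(r) = 5 - r² (q(r) = 5 - r*r = 5 - r²)
((-10401 + 6830)/(1/(-2030 + 1018) - 3611) - 32987) + q(J) = ((-10401 + 6830)/(1/(-2030 + 1018) - 3611) - 32987) + (5 - (16/9)²) = (-3571/(1/(-1012) - 3611) - 32987) + (5 - 1*256/81) = (-3571/(-1/1012 - 3611) - 32987) + (5 - 256/81) = (-3571/(-3654333/1012) - 32987) + 149/81 = (-3571*(-1012/3654333) - 32987) + 149/81 = (3613852/3654333 - 32987) + 149/81 = -120541868819/3654333 + 149/81 = -1084816319858/32888997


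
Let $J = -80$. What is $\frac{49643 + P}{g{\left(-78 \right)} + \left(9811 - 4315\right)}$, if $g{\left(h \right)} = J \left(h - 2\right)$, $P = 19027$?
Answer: $\frac{34335}{5948} \approx 5.7725$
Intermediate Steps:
$g{\left(h \right)} = 160 - 80 h$ ($g{\left(h \right)} = - 80 \left(h - 2\right) = - 80 \left(-2 + h\right) = 160 - 80 h$)
$\frac{49643 + P}{g{\left(-78 \right)} + \left(9811 - 4315\right)} = \frac{49643 + 19027}{\left(160 - -6240\right) + \left(9811 - 4315\right)} = \frac{68670}{\left(160 + 6240\right) + 5496} = \frac{68670}{6400 + 5496} = \frac{68670}{11896} = 68670 \cdot \frac{1}{11896} = \frac{34335}{5948}$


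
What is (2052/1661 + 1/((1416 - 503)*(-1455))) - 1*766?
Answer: -153404639761/200590665 ≈ -764.76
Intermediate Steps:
(2052/1661 + 1/((1416 - 503)*(-1455))) - 1*766 = (2052*(1/1661) - 1/1455/913) - 766 = (2052/1661 + (1/913)*(-1/1455)) - 766 = (2052/1661 - 1/1328415) - 766 = 247809629/200590665 - 766 = -153404639761/200590665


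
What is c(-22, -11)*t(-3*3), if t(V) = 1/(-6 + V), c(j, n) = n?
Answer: 11/15 ≈ 0.73333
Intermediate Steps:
c(-22, -11)*t(-3*3) = -11/(-6 - 3*3) = -11/(-6 - 9) = -11/(-15) = -11*(-1/15) = 11/15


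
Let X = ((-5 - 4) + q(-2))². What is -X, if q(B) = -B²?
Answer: -169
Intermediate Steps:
X = 169 (X = ((-5 - 4) - 1*(-2)²)² = (-9 - 1*4)² = (-9 - 4)² = (-13)² = 169)
-X = -1*169 = -169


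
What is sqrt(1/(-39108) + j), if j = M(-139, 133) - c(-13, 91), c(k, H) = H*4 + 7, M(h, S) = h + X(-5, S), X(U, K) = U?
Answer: I*sqrt(196914851517)/19554 ≈ 22.694*I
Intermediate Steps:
M(h, S) = -5 + h (M(h, S) = h - 5 = -5 + h)
c(k, H) = 7 + 4*H (c(k, H) = 4*H + 7 = 7 + 4*H)
j = -515 (j = (-5 - 139) - (7 + 4*91) = -144 - (7 + 364) = -144 - 1*371 = -144 - 371 = -515)
sqrt(1/(-39108) + j) = sqrt(1/(-39108) - 515) = sqrt(-1/39108 - 515) = sqrt(-20140621/39108) = I*sqrt(196914851517)/19554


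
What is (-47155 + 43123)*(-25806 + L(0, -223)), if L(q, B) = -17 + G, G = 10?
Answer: 104078016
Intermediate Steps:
L(q, B) = -7 (L(q, B) = -17 + 10 = -7)
(-47155 + 43123)*(-25806 + L(0, -223)) = (-47155 + 43123)*(-25806 - 7) = -4032*(-25813) = 104078016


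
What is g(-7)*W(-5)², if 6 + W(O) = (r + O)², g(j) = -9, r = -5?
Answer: -79524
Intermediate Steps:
W(O) = -6 + (-5 + O)²
g(-7)*W(-5)² = -9*(-6 + (-5 - 5)²)² = -9*(-6 + (-10)²)² = -9*(-6 + 100)² = -9*94² = -9*8836 = -79524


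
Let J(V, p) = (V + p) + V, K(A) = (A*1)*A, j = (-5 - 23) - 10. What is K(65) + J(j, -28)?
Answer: 4121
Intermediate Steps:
j = -38 (j = -28 - 10 = -38)
K(A) = A**2 (K(A) = A*A = A**2)
J(V, p) = p + 2*V
K(65) + J(j, -28) = 65**2 + (-28 + 2*(-38)) = 4225 + (-28 - 76) = 4225 - 104 = 4121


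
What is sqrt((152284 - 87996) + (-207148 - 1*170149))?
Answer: I*sqrt(313009) ≈ 559.47*I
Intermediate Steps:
sqrt((152284 - 87996) + (-207148 - 1*170149)) = sqrt(64288 + (-207148 - 170149)) = sqrt(64288 - 377297) = sqrt(-313009) = I*sqrt(313009)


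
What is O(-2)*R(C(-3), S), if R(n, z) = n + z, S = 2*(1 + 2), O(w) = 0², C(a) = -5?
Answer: 0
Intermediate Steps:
O(w) = 0
S = 6 (S = 2*3 = 6)
O(-2)*R(C(-3), S) = 0*(-5 + 6) = 0*1 = 0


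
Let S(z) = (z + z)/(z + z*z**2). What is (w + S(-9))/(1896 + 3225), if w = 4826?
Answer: 197867/209961 ≈ 0.94240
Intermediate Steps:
S(z) = 2*z/(z + z**3) (S(z) = (2*z)/(z + z**3) = 2*z/(z + z**3))
(w + S(-9))/(1896 + 3225) = (4826 + 2/(1 + (-9)**2))/(1896 + 3225) = (4826 + 2/(1 + 81))/5121 = (4826 + 2/82)*(1/5121) = (4826 + 2*(1/82))*(1/5121) = (4826 + 1/41)*(1/5121) = (197867/41)*(1/5121) = 197867/209961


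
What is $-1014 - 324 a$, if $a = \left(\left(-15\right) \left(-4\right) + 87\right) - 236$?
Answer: $27822$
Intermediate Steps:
$a = -89$ ($a = \left(60 + 87\right) - 236 = 147 - 236 = -89$)
$-1014 - 324 a = -1014 - -28836 = -1014 + 28836 = 27822$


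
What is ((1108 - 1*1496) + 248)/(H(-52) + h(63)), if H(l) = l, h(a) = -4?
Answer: 5/2 ≈ 2.5000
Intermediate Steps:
((1108 - 1*1496) + 248)/(H(-52) + h(63)) = ((1108 - 1*1496) + 248)/(-52 - 4) = ((1108 - 1496) + 248)/(-56) = (-388 + 248)*(-1/56) = -140*(-1/56) = 5/2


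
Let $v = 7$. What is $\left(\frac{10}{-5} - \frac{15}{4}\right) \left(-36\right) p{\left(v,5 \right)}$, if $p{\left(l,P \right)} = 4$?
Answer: $828$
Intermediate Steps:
$\left(\frac{10}{-5} - \frac{15}{4}\right) \left(-36\right) p{\left(v,5 \right)} = \left(\frac{10}{-5} - \frac{15}{4}\right) \left(-36\right) 4 = \left(10 \left(- \frac{1}{5}\right) - \frac{15}{4}\right) \left(-36\right) 4 = \left(-2 - \frac{15}{4}\right) \left(-36\right) 4 = \left(- \frac{23}{4}\right) \left(-36\right) 4 = 207 \cdot 4 = 828$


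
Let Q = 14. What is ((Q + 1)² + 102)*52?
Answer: 17004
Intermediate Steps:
((Q + 1)² + 102)*52 = ((14 + 1)² + 102)*52 = (15² + 102)*52 = (225 + 102)*52 = 327*52 = 17004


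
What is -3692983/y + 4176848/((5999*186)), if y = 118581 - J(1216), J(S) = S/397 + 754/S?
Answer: -437542601536036840/15968257080305313 ≈ -27.401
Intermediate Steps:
J(S) = 754/S + S/397 (J(S) = S*(1/397) + 754/S = S/397 + 754/S = 754/S + S/397)
y = 28621718459/241376 (y = 118581 - (754/1216 + (1/397)*1216) = 118581 - (754*(1/1216) + 1216/397) = 118581 - (377/608 + 1216/397) = 118581 - 1*888997/241376 = 118581 - 888997/241376 = 28621718459/241376 ≈ 1.1858e+5)
-3692983/y + 4176848/((5999*186)) = -3692983/28621718459/241376 + 4176848/((5999*186)) = -3692983*241376/28621718459 + 4176848/1115814 = -891397464608/28621718459 + 4176848*(1/1115814) = -891397464608/28621718459 + 2088424/557907 = -437542601536036840/15968257080305313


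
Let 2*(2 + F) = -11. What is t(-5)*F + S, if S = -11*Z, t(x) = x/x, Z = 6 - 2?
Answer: -103/2 ≈ -51.500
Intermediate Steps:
Z = 4
F = -15/2 (F = -2 + (½)*(-11) = -2 - 11/2 = -15/2 ≈ -7.5000)
t(x) = 1
S = -44 (S = -11*4 = -44)
t(-5)*F + S = 1*(-15/2) - 44 = -15/2 - 44 = -103/2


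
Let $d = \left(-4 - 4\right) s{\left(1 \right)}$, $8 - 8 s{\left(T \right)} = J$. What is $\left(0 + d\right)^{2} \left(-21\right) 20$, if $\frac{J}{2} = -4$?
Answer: $-107520$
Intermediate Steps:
$J = -8$ ($J = 2 \left(-4\right) = -8$)
$s{\left(T \right)} = 2$ ($s{\left(T \right)} = 1 - -1 = 1 + 1 = 2$)
$d = -16$ ($d = \left(-4 - 4\right) 2 = \left(-8\right) 2 = -16$)
$\left(0 + d\right)^{2} \left(-21\right) 20 = \left(0 - 16\right)^{2} \left(-21\right) 20 = \left(-16\right)^{2} \left(-21\right) 20 = 256 \left(-21\right) 20 = \left(-5376\right) 20 = -107520$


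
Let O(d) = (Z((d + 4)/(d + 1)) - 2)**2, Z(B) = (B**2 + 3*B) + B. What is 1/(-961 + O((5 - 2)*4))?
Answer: -28561/26884621 ≈ -0.0010624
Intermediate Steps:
Z(B) = B**2 + 4*B
O(d) = (-2 + (4 + d)*(4 + (4 + d)/(1 + d))/(1 + d))**2 (O(d) = (((d + 4)/(d + 1))*(4 + (d + 4)/(d + 1)) - 2)**2 = (((4 + d)/(1 + d))*(4 + (4 + d)/(1 + d)) - 2)**2 = ((4 + d)*(4 + (4 + d)/(1 + d))/(1 + d) - 2)**2 = (-2 + (4 + d)*(4 + (4 + d)/(1 + d))/(1 + d))**2)
1/(-961 + O((5 - 2)*4)) = 1/(-961 + (-2*(1 + (5 - 2)*4)**2 + (4 + (5 - 2)*4)*(8 + 5*((5 - 2)*4)))**2/(1 + (5 - 2)*4)**4) = 1/(-961 + (-2*(1 + 3*4)**2 + (4 + 3*4)*(8 + 5*(3*4)))**2/(1 + 3*4)**4) = 1/(-961 + (-2*(1 + 12)**2 + (4 + 12)*(8 + 5*12))**2/(1 + 12)**4) = 1/(-961 + (-2*13**2 + 16*(8 + 60))**2/13**4) = 1/(-961 + (-2*169 + 16*68)**2/28561) = 1/(-961 + (-338 + 1088)**2/28561) = 1/(-961 + (1/28561)*750**2) = 1/(-961 + (1/28561)*562500) = 1/(-961 + 562500/28561) = 1/(-26884621/28561) = -28561/26884621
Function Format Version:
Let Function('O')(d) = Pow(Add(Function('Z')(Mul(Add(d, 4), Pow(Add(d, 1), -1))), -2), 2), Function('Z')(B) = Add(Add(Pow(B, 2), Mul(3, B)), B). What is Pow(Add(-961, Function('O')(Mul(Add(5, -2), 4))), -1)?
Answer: Rational(-28561, 26884621) ≈ -0.0010624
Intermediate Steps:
Function('Z')(B) = Add(Pow(B, 2), Mul(4, B))
Function('O')(d) = Pow(Add(-2, Mul(Pow(Add(1, d), -1), Add(4, d), Add(4, Mul(Pow(Add(1, d), -1), Add(4, d))))), 2) (Function('O')(d) = Pow(Add(Mul(Mul(Add(d, 4), Pow(Add(d, 1), -1)), Add(4, Mul(Add(d, 4), Pow(Add(d, 1), -1)))), -2), 2) = Pow(Add(Mul(Mul(Add(4, d), Pow(Add(1, d), -1)), Add(4, Mul(Add(4, d), Pow(Add(1, d), -1)))), -2), 2) = Pow(Add(Mul(Mul(Pow(Add(1, d), -1), Add(4, d)), Add(4, Mul(Pow(Add(1, d), -1), Add(4, d)))), -2), 2) = Pow(Add(Mul(Pow(Add(1, d), -1), Add(4, d), Add(4, Mul(Pow(Add(1, d), -1), Add(4, d)))), -2), 2) = Pow(Add(-2, Mul(Pow(Add(1, d), -1), Add(4, d), Add(4, Mul(Pow(Add(1, d), -1), Add(4, d))))), 2))
Pow(Add(-961, Function('O')(Mul(Add(5, -2), 4))), -1) = Pow(Add(-961, Mul(Pow(Add(1, Mul(Add(5, -2), 4)), -4), Pow(Add(Mul(-2, Pow(Add(1, Mul(Add(5, -2), 4)), 2)), Mul(Add(4, Mul(Add(5, -2), 4)), Add(8, Mul(5, Mul(Add(5, -2), 4))))), 2))), -1) = Pow(Add(-961, Mul(Pow(Add(1, Mul(3, 4)), -4), Pow(Add(Mul(-2, Pow(Add(1, Mul(3, 4)), 2)), Mul(Add(4, Mul(3, 4)), Add(8, Mul(5, Mul(3, 4))))), 2))), -1) = Pow(Add(-961, Mul(Pow(Add(1, 12), -4), Pow(Add(Mul(-2, Pow(Add(1, 12), 2)), Mul(Add(4, 12), Add(8, Mul(5, 12)))), 2))), -1) = Pow(Add(-961, Mul(Pow(13, -4), Pow(Add(Mul(-2, Pow(13, 2)), Mul(16, Add(8, 60))), 2))), -1) = Pow(Add(-961, Mul(Rational(1, 28561), Pow(Add(Mul(-2, 169), Mul(16, 68)), 2))), -1) = Pow(Add(-961, Mul(Rational(1, 28561), Pow(Add(-338, 1088), 2))), -1) = Pow(Add(-961, Mul(Rational(1, 28561), Pow(750, 2))), -1) = Pow(Add(-961, Mul(Rational(1, 28561), 562500)), -1) = Pow(Add(-961, Rational(562500, 28561)), -1) = Pow(Rational(-26884621, 28561), -1) = Rational(-28561, 26884621)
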